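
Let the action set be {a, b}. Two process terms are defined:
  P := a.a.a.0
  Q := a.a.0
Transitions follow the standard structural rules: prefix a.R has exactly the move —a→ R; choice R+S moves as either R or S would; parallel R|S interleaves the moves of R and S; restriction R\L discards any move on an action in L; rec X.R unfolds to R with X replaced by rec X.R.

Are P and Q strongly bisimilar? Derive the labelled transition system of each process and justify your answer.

not bisimilar

LTS(P): 4 reachable states
  p0 = a.a.a.0 :: --a--▸ p1
  p1 = a.a.0 :: --a--▸ p2
  p2 = a.0 :: --a--▸ p3
  p3 = 0 :: deadlocked
LTS(Q): 3 reachable states
  q0 = a.a.0 :: --a--▸ q1
  q1 = a.0 :: --a--▸ q2
  q2 = 0 :: deadlocked
Partition-refinement fixed point:
  B0 = {p0}
  B1 = {p1, q0}
  B2 = {p2, q1}
  B3 = {p3, q2}
p0 ∈ B0, q0 ∈ B1 → different blocks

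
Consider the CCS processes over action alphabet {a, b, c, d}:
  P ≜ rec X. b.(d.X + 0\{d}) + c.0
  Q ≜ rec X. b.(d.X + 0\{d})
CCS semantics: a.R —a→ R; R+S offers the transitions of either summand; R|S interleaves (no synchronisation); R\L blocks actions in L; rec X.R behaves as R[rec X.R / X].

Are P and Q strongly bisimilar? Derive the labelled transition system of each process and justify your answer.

Reachable graph of P (3 states):
  u0 = rec X. b.(d.X + 0\{d}) + c.0 :: =b=> u1, =c=> u2
  u1 = d.(rec X. b.(d.X + 0\{d}) + c.0) + 0\{d} :: =d=> u0
  u2 = 0 :: ·
Reachable graph of Q (2 states):
  v0 = rec X. b.(d.X + 0\{d}) :: =b=> v1
  v1 = d.(rec X. b.(d.X + 0\{d})) + 0\{d} :: =d=> v0
Coarsest stable partition (strong bisimilarity classes):
  B0 = {u0}
  B1 = {u1}
  B2 = {u2}
  B3 = {v0}
  B4 = {v1}
u0 ∈ B0, v0 ∈ B3 → different blocks

NO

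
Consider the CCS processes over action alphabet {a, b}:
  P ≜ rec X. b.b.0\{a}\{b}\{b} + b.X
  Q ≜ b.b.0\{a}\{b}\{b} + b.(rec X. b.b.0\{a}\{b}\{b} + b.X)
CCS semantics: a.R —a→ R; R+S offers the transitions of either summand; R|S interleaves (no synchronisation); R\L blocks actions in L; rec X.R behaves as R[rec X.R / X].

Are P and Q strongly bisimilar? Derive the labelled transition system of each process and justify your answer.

LTS(P): 3 reachable states
  m0 = rec X. b.b.0\{a}\{b}\{b} + b.X → =b=> m0, =b=> m1
  m1 = b.0\{a}\{b}\{b} → =b=> m2
  m2 = 0\{a}\{b}\{b} → (no moves)
LTS(Q): 4 reachable states
  n0 = b.b.0\{a}\{b}\{b} + b.(rec X. b.b.0\{a}\{b}\{b} + b.X) → =b=> n1, =b=> n2
  n1 = b.0\{a}\{b}\{b} → =b=> n3
  n2 = rec X. b.b.0\{a}\{b}\{b} + b.X → =b=> n1, =b=> n2
  n3 = 0\{a}\{b}\{b} → (no moves)
Coarsest stable partition (strong bisimilarity classes):
  B0 = {m0, n0, n2}
  B1 = {m1, n1}
  B2 = {m2, n3}
m0 ∈ B0, n0 ∈ B0 → same block

P ~ Q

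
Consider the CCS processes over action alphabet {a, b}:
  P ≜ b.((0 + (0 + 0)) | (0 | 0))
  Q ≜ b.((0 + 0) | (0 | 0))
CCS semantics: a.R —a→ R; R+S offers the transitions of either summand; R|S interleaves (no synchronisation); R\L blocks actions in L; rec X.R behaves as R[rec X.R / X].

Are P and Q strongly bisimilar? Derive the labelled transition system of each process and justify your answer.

YES

LTS(P): 2 reachable states
  p0 = b.((0 + (0 + 0)) | (0 | 0)) has moves —b→ p1
  p1 = (0 + (0 + 0)) | (0 | 0) has moves ∅
LTS(Q): 2 reachable states
  q0 = b.((0 + 0) | (0 | 0)) has moves —b→ q1
  q1 = (0 + 0) | (0 | 0) has moves ∅
Partition-refinement fixed point:
  B0 = {p0, q0}
  B1 = {p1, q1}
p0 ∈ B0, q0 ∈ B0 → same block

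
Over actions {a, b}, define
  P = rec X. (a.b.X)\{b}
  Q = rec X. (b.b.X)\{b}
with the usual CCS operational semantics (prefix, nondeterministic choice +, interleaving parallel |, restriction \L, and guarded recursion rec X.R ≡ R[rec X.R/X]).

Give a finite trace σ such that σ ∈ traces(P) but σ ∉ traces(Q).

a

LTS(P): 2 reachable states
  m0 = rec X. (a.b.X)\{b} | --a--▸ m1
  m1 = (b.(rec X. (a.b.X)\{b}))\{b} | (no moves)
LTS(Q): 1 reachable states
  n0 = rec X. (b.b.X)\{b} | (no moves)
Trace ⟨a⟩ through P, begin at {m0}:
  [1] a ⇒ {m1}
  — P admits the full trace.
Trace ⟨a⟩ through Q, begin at {n0}:
  [1] a ⇒ ∅  — Q cannot continue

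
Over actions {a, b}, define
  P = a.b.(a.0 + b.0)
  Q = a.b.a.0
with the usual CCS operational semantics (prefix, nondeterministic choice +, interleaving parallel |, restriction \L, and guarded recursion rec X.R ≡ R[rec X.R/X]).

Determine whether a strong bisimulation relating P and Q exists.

LTS(P): 4 reachable states
  s0 = a.b.(a.0 + b.0) has moves ··a··> s1
  s1 = b.(a.0 + b.0) has moves ··b··> s2
  s2 = a.0 + b.0 has moves ··a··> s3, ··b··> s3
  s3 = 0 has moves ·
LTS(Q): 4 reachable states
  t0 = a.b.a.0 has moves ··a··> t1
  t1 = b.a.0 has moves ··b··> t2
  t2 = a.0 has moves ··a··> t3
  t3 = 0 has moves ·
Partition-refinement fixed point:
  B0 = {s0}
  B1 = {s1}
  B2 = {s2}
  B3 = {s3, t3}
  B4 = {t0}
  B5 = {t1}
  B6 = {t2}
s0 ∈ B0, t0 ∈ B4 → different blocks

NO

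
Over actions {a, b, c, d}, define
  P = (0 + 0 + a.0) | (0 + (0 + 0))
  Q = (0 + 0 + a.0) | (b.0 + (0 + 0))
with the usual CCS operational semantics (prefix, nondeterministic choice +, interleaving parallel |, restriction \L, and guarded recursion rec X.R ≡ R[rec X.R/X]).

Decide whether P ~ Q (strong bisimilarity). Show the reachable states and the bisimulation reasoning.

P ≁ Q

Reachable graph of P (2 states):
  u0 = (0 + 0 + a.0) | (0 + (0 + 0)) has moves ··a··> u1
  u1 = 0 | (0 + (0 + 0)) has moves deadlocked
Reachable graph of Q (4 states):
  v0 = (0 + 0 + a.0) | (b.0 + (0 + 0)) has moves ··a··> v1, ··b··> v2
  v1 = 0 | (b.0 + (0 + 0)) has moves ··b··> v3
  v2 = (0 + 0 + a.0) | 0 has moves ··a··> v3
  v3 = 0 | 0 has moves deadlocked
Coarsest stable partition (strong bisimilarity classes):
  B0 = {u0, v2}
  B1 = {u1, v3}
  B2 = {v0}
  B3 = {v1}
u0 ∈ B0, v0 ∈ B2 → different blocks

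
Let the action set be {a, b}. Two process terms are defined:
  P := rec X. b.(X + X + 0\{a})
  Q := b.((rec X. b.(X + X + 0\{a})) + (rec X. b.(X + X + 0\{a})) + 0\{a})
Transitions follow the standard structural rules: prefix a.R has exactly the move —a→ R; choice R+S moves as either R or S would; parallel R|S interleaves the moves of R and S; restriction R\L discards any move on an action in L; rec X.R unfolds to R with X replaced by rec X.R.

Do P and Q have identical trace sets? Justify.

P's transition system — 2 states:
  u0 = rec X. b.(X + X + 0\{a}) :: =b=> u1
  u1 = (rec X. b.(X + X + 0\{a})) + (rec X. b.(X + X + 0\{a})) + 0\{a} :: =b=> u1
Q's transition system — 2 states:
  v0 = b.((rec X. b.(X + X + 0\{a})) + (rec X. b.(X + X + 0\{a})) + 0\{a}) :: =b=> v1
  v1 = (rec X. b.(X + X + 0\{a})) + (rec X. b.(X + X + 0\{a})) + 0\{a} :: =b=> v1
Partition-refinement fixed point:
  B0 = {u0, u1, v0, v1}
u0 ∈ B0, v0 ∈ B0 → same block
Bisimilar ⇒ trace-equivalent.

trace-equivalent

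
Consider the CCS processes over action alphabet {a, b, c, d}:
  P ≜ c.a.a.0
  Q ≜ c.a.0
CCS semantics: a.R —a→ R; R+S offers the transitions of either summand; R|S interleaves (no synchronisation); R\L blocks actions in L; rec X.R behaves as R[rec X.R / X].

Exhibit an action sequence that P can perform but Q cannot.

Reachable graph of P (4 states):
  m0 = c.a.a.0 | —c→ m1
  m1 = a.a.0 | —a→ m2
  m2 = a.0 | —a→ m3
  m3 = 0 | (no moves)
Reachable graph of Q (3 states):
  n0 = c.a.0 | —c→ n1
  n1 = a.0 | —a→ n2
  n2 = 0 | (no moves)
Run σ = ⟨caa⟩ on P: start {m0}
  after c @ step 1: {m1}
  after a @ step 2: {m2}
  after a @ step 3: {m3}
  P completes σ.
Run σ = ⟨caa⟩ on Q: start {n0}
  after c @ step 1: {n1}
  after a @ step 2: {n2}
  after a @ step 3: ∅  — Q cannot continue

caa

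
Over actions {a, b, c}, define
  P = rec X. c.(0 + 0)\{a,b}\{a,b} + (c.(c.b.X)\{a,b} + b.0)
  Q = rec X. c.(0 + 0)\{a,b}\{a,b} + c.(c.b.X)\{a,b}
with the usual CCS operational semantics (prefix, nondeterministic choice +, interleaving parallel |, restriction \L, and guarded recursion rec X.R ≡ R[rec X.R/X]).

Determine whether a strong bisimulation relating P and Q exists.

LTS(P): 5 reachable states
  m0 = rec X. c.(0 + 0)\{a,b}\{a,b} + (c.(c.b.X)\{a,b} + b.0) ⊢ -b-> m1, -c-> m2, -c-> m3
  m1 = 0 ⊢ stopped
  m2 = (0 + 0)\{a,b}\{a,b} ⊢ stopped
  m3 = (c.b.(rec X. c.(0 + 0)\{a,b}\{a,b} + (c.(c.b.X)\{a,b} + b.0)))\{a,b} ⊢ -c-> m4
  m4 = (b.(rec X. c.(0 + 0)\{a,b}\{a,b} + (c.(c.b.X)\{a,b} + b.0)))\{a,b} ⊢ stopped
LTS(Q): 4 reachable states
  n0 = rec X. c.(0 + 0)\{a,b}\{a,b} + c.(c.b.X)\{a,b} ⊢ -c-> n1, -c-> n2
  n1 = (0 + 0)\{a,b}\{a,b} ⊢ stopped
  n2 = (c.b.(rec X. c.(0 + 0)\{a,b}\{a,b} + c.(c.b.X)\{a,b}))\{a,b} ⊢ -c-> n3
  n3 = (b.(rec X. c.(0 + 0)\{a,b}\{a,b} + c.(c.b.X)\{a,b}))\{a,b} ⊢ stopped
Partition-refinement fixed point:
  B0 = {m0}
  B1 = {m1, m2, m4, n1, n3}
  B2 = {m3, n2}
  B3 = {n0}
m0 ∈ B0, n0 ∈ B3 → different blocks

P ≁ Q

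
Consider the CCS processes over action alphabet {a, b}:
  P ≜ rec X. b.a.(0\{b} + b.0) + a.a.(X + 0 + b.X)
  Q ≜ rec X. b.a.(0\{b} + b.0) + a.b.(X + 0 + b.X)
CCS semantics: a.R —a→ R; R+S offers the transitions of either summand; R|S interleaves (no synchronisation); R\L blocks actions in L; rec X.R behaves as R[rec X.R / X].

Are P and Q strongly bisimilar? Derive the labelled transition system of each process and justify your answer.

not bisimilar

P's transition system — 6 states:
  p0 = rec X. b.a.(0\{b} + b.0) + a.a.(X + 0 + b.X) has moves =a=> p1, =b=> p2
  p1 = a.((rec X. b.a.(0\{b} + b.0) + a.a.(X + 0 + b.X)) + 0 + b.(rec X. b.a.(0\{b} + b.0) + a.a.(X + 0 + b.X))) has moves =a=> p3
  p2 = a.(0\{b} + b.0) has moves =a=> p4
  p3 = (rec X. b.a.(0\{b} + b.0) + a.a.(X + 0 + b.X)) + 0 + b.(rec X. b.a.(0\{b} + b.0) + a.a.(X + 0 + b.X)) has moves =a=> p1, =b=> p0, =b=> p2
  p4 = 0\{b} + b.0 has moves =b=> p5
  p5 = 0 has moves stopped
Q's transition system — 6 states:
  q0 = rec X. b.a.(0\{b} + b.0) + a.b.(X + 0 + b.X) has moves =a=> q1, =b=> q2
  q1 = b.((rec X. b.a.(0\{b} + b.0) + a.b.(X + 0 + b.X)) + 0 + b.(rec X. b.a.(0\{b} + b.0) + a.b.(X + 0 + b.X))) has moves =b=> q3
  q2 = a.(0\{b} + b.0) has moves =a=> q4
  q3 = (rec X. b.a.(0\{b} + b.0) + a.b.(X + 0 + b.X)) + 0 + b.(rec X. b.a.(0\{b} + b.0) + a.b.(X + 0 + b.X)) has moves =a=> q1, =b=> q0, =b=> q2
  q4 = 0\{b} + b.0 has moves =b=> q5
  q5 = 0 has moves stopped
Partition-refinement fixed point:
  B0 = {p0}
  B1 = {p2, q2}
  B2 = {p4, q4}
  B3 = {p5, q5}
  B4 = {p1}
  B5 = {p3}
  B6 = {q0}
  B7 = {q1}
  B8 = {q3}
p0 ∈ B0, q0 ∈ B6 → different blocks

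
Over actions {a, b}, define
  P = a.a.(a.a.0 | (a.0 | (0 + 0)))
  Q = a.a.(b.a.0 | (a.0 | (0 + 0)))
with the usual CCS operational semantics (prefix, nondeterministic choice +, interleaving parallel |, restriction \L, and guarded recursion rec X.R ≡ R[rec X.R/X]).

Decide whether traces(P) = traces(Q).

LTS(P): 8 reachable states
  u0 = a.a.(a.a.0 | (a.0 | (0 + 0))) | ··a··> u1
  u1 = a.(a.a.0 | (a.0 | (0 + 0))) | ··a··> u2
  u2 = a.a.0 | (a.0 | (0 + 0)) | ··a··> u3, ··a··> u4
  u3 = a.0 | (a.0 | (0 + 0)) | ··a··> u5, ··a··> u6
  u4 = a.a.0 | (0 | (0 + 0)) | ··a··> u6
  u5 = 0 | (a.0 | (0 + 0)) | ··a··> u7
  u6 = a.0 | (0 | (0 + 0)) | ··a··> u7
  u7 = 0 | (0 | (0 + 0)) | ∅
LTS(Q): 8 reachable states
  v0 = a.a.(b.a.0 | (a.0 | (0 + 0))) | ··a··> v1
  v1 = a.(b.a.0 | (a.0 | (0 + 0))) | ··a··> v2
  v2 = b.a.0 | (a.0 | (0 + 0)) | ··a··> v3, ··b··> v4
  v3 = b.a.0 | (0 | (0 + 0)) | ··b··> v5
  v4 = a.0 | (a.0 | (0 + 0)) | ··a··> v5, ··a··> v6
  v5 = a.0 | (0 | (0 + 0)) | ··a··> v7
  v6 = 0 | (a.0 | (0 + 0)) | ··a··> v7
  v7 = 0 | (0 | (0 + 0)) | ∅
Trace ⟨aaaa⟩ through P, begin at {u0}:
  step 1 (a): {u1}
  step 2 (a): {u2}
  step 3 (a): {u3, u4}
  step 4 (a): {u5, u6}
  P completes σ.
Trace ⟨aaaa⟩ through Q, begin at {v0}:
  step 1 (a): {v1}
  step 2 (a): {v2}
  step 3 (a): {v3}
  step 4 (a): no successor for Q

NO — witness ⟨aaaa⟩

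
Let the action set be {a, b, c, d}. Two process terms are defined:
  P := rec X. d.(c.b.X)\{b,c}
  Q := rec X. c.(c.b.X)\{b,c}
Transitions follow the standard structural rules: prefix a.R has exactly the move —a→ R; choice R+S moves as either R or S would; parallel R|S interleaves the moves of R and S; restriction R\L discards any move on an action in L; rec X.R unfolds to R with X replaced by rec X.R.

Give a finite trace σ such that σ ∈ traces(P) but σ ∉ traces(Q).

d

Reachable graph of P (2 states):
  s0 = rec X. d.(c.b.X)\{b,c} | —d→ s1
  s1 = (c.b.(rec X. d.(c.b.X)\{b,c}))\{b,c} | ·
Reachable graph of Q (2 states):
  t0 = rec X. c.(c.b.X)\{b,c} | —c→ t1
  t1 = (c.b.(rec X. c.(c.b.X)\{b,c}))\{b,c} | ·
Run σ = ⟨d⟩ on P: start {s0}
  step 1 (d): {s1}
  P completes σ.
Run σ = ⟨d⟩ on Q: start {t0}
  step 1 (d): ∅ (Q stuck)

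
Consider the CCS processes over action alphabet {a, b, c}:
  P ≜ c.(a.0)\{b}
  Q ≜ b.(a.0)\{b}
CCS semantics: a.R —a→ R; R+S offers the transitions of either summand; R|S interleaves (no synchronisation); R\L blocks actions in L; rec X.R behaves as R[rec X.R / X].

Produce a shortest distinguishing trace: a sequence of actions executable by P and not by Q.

LTS(P): 3 reachable states
  m0 = c.(a.0)\{b} → —c→ m1
  m1 = (a.0)\{b} → —a→ m2
  m2 = 0\{b} → stopped
LTS(Q): 3 reachable states
  n0 = b.(a.0)\{b} → —b→ n1
  n1 = (a.0)\{b} → —a→ n2
  n2 = 0\{b} → stopped
Trace ⟨c⟩ through P, begin at {m0}:
  after c @ step 1: {m1}
  P completes σ.
Trace ⟨c⟩ through Q, begin at {n0}:
  after c @ step 1: ∅  — Q cannot continue

c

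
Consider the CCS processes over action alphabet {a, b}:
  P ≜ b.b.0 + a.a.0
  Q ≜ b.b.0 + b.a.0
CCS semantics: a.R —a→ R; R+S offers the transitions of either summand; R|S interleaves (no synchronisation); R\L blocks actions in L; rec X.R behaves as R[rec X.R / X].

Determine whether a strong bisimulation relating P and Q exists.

Reachable graph of P (4 states):
  p0 = b.b.0 + a.a.0 ⊢ —a→ p1, —b→ p2
  p1 = a.0 ⊢ —a→ p3
  p2 = b.0 ⊢ —b→ p3
  p3 = 0 ⊢ deadlocked
Reachable graph of Q (4 states):
  q0 = b.b.0 + b.a.0 ⊢ —b→ q1, —b→ q2
  q1 = a.0 ⊢ —a→ q3
  q2 = b.0 ⊢ —b→ q3
  q3 = 0 ⊢ deadlocked
Partition-refinement fixed point:
  B0 = {p0}
  B1 = {p2, q2}
  B2 = {p3, q3}
  B3 = {p1, q1}
  B4 = {q0}
p0 ∈ B0, q0 ∈ B4 → different blocks

P ≁ Q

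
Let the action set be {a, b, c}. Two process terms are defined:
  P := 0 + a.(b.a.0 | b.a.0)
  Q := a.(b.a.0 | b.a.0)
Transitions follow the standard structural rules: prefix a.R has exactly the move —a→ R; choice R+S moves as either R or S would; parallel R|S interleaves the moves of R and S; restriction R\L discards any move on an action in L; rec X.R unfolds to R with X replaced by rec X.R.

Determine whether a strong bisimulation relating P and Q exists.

P ~ Q

LTS(P): 10 reachable states
  s0 = 0 + a.(b.a.0 | b.a.0) ⊢ -a-> s1
  s1 = b.a.0 | b.a.0 ⊢ -b-> s2, -b-> s3
  s2 = a.0 | b.a.0 ⊢ -a-> s4, -b-> s5
  s3 = b.a.0 | a.0 ⊢ -a-> s6, -b-> s5
  s4 = 0 | b.a.0 ⊢ -b-> s7
  s5 = a.0 | a.0 ⊢ -a-> s7, -a-> s8
  s6 = b.a.0 | 0 ⊢ -b-> s8
  s7 = 0 | a.0 ⊢ -a-> s9
  s8 = a.0 | 0 ⊢ -a-> s9
  s9 = 0 | 0 ⊢ deadlocked
LTS(Q): 10 reachable states
  t0 = a.(b.a.0 | b.a.0) ⊢ -a-> t1
  t1 = b.a.0 | b.a.0 ⊢ -b-> t2, -b-> t3
  t2 = a.0 | b.a.0 ⊢ -a-> t4, -b-> t5
  t3 = b.a.0 | a.0 ⊢ -a-> t6, -b-> t5
  t4 = 0 | b.a.0 ⊢ -b-> t7
  t5 = a.0 | a.0 ⊢ -a-> t7, -a-> t8
  t6 = b.a.0 | 0 ⊢ -b-> t8
  t7 = 0 | a.0 ⊢ -a-> t9
  t8 = a.0 | 0 ⊢ -a-> t9
  t9 = 0 | 0 ⊢ deadlocked
Bisimilarity quotient blocks:
  B0 = {s0, t0}
  B1 = {s1, t1}
  B2 = {s2, s3, t2, t3}
  B3 = {s4, s6, t4, t6}
  B4 = {s7, s8, t7, t8}
  B5 = {s9, t9}
  B6 = {s5, t5}
s0 ∈ B0, t0 ∈ B0 → same block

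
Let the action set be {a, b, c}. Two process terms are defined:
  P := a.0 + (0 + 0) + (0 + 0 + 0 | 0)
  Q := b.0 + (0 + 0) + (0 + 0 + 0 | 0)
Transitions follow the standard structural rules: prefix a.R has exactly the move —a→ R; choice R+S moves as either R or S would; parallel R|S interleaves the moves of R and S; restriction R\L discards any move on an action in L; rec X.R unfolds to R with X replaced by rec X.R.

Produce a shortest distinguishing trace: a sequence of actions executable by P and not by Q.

a

LTS(P): 2 reachable states
  m0 = a.0 + (0 + 0) + (0 + 0 + 0 | 0) | -a-> m1
  m1 = 0 | (no moves)
LTS(Q): 2 reachable states
  n0 = b.0 + (0 + 0) + (0 + 0 + 0 | 0) | -b-> n1
  n1 = 0 | (no moves)
Executing a from P (initial set {m0}):
  [1] a ⇒ {m1}
  P completes σ.
Executing a from Q (initial set {n0}):
  [1] a ⇒ ∅  — Q cannot continue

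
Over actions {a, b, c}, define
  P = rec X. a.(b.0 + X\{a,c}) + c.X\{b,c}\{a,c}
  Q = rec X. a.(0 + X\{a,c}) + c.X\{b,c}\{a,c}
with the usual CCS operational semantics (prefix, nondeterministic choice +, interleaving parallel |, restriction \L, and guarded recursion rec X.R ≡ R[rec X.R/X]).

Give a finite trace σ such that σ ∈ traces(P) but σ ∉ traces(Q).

P's transition system — 4 states:
  m0 = rec X. a.(b.0 + X\{a,c}) + c.X\{b,c}\{a,c} has moves —a→ m1, —c→ m2
  m1 = b.0 + (rec X. a.(b.0 + X\{a,c}) + c.X\{b,c}\{a,c})\{a,c} has moves —b→ m3
  m2 = (rec X. a.(b.0 + X\{a,c}) + c.X\{b,c}\{a,c})\{b,c}\{a,c} has moves ·
  m3 = 0 has moves ·
Q's transition system — 3 states:
  n0 = rec X. a.(0 + X\{a,c}) + c.X\{b,c}\{a,c} has moves —a→ n1, —c→ n2
  n1 = 0 + (rec X. a.(0 + X\{a,c}) + c.X\{b,c}\{a,c})\{a,c} has moves ·
  n2 = (rec X. a.(0 + X\{a,c}) + c.X\{b,c}\{a,c})\{b,c}\{a,c} has moves ·
Run σ = ⟨ab⟩ on P: start {m0}
  [1] a ⇒ {m1}
  [2] b ⇒ {m3}
  P completes σ.
Run σ = ⟨ab⟩ on Q: start {n0}
  [1] a ⇒ {n1}
  [2] b ⇒ ∅  — Q cannot continue

ab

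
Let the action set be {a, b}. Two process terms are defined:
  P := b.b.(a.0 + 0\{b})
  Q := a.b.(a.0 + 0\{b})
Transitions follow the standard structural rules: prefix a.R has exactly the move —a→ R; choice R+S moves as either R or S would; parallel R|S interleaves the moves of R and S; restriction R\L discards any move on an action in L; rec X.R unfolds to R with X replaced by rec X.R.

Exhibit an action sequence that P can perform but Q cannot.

b

P's transition system — 4 states:
  m0 = b.b.(a.0 + 0\{b}) | ··b··> m1
  m1 = b.(a.0 + 0\{b}) | ··b··> m2
  m2 = a.0 + 0\{b} | ··a··> m3
  m3 = 0 | deadlocked
Q's transition system — 4 states:
  n0 = a.b.(a.0 + 0\{b}) | ··a··> n1
  n1 = b.(a.0 + 0\{b}) | ··b··> n2
  n2 = a.0 + 0\{b} | ··a··> n3
  n3 = 0 | deadlocked
Trace ⟨b⟩ through P, begin at {m0}:
  after b @ step 1: {m1}
  P completes σ.
Trace ⟨b⟩ through Q, begin at {n0}:
  after b @ step 1: ∅ (Q stuck)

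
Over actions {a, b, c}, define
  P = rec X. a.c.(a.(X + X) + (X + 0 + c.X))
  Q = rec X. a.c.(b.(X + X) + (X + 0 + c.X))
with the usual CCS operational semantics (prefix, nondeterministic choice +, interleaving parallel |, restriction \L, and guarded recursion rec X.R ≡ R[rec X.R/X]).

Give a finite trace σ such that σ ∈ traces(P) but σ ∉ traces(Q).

acaa

P's transition system — 4 states:
  m0 = rec X. a.c.(a.(X + X) + (X + 0 + c.X)) :: --a--▸ m1
  m1 = c.(a.((rec X. a.c.(a.(X + X) + (X + 0 + c.X))) + (rec X. a.c.(a.(X + X) + (X + 0 + c.X)))) + ((rec X. a.c.(a.(X + X) + (X + 0 + c.X))) + 0 + c.(rec X. a.c.(a.(X + X) + (X + 0 + c.X))))) :: --c--▸ m2
  m2 = a.((rec X. a.c.(a.(X + X) + (X + 0 + c.X))) + (rec X. a.c.(a.(X + X) + (X + 0 + c.X)))) + ((rec X. a.c.(a.(X + X) + (X + 0 + c.X))) + 0 + c.(rec X. a.c.(a.(X + X) + (X + 0 + c.X)))) :: --a--▸ m1, --a--▸ m3, --c--▸ m0
  m3 = (rec X. a.c.(a.(X + X) + (X + 0 + c.X))) + (rec X. a.c.(a.(X + X) + (X + 0 + c.X))) :: --a--▸ m1
Q's transition system — 4 states:
  n0 = rec X. a.c.(b.(X + X) + (X + 0 + c.X)) :: --a--▸ n1
  n1 = c.(b.((rec X. a.c.(b.(X + X) + (X + 0 + c.X))) + (rec X. a.c.(b.(X + X) + (X + 0 + c.X)))) + ((rec X. a.c.(b.(X + X) + (X + 0 + c.X))) + 0 + c.(rec X. a.c.(b.(X + X) + (X + 0 + c.X))))) :: --c--▸ n2
  n2 = b.((rec X. a.c.(b.(X + X) + (X + 0 + c.X))) + (rec X. a.c.(b.(X + X) + (X + 0 + c.X)))) + ((rec X. a.c.(b.(X + X) + (X + 0 + c.X))) + 0 + c.(rec X. a.c.(b.(X + X) + (X + 0 + c.X)))) :: --a--▸ n1, --b--▸ n3, --c--▸ n0
  n3 = (rec X. a.c.(b.(X + X) + (X + 0 + c.X))) + (rec X. a.c.(b.(X + X) + (X + 0 + c.X))) :: --a--▸ n1
Trace ⟨acaa⟩ through P, begin at {m0}:
  after a @ step 1: {m1}
  after c @ step 2: {m2}
  after a @ step 3: {m1, m3}
  after a @ step 4: {m1}
  — P admits the full trace.
Trace ⟨acaa⟩ through Q, begin at {n0}:
  after a @ step 1: {n1}
  after c @ step 2: {n2}
  after a @ step 3: {n1}
  after a @ step 4: ∅  — Q cannot continue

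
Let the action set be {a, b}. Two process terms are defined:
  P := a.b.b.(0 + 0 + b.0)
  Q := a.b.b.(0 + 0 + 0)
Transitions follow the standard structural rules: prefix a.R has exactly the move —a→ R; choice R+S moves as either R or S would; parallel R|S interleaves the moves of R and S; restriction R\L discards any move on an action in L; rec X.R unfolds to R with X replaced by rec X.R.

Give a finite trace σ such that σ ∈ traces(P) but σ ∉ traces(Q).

abbb

Reachable graph of P (5 states):
  s0 = a.b.b.(0 + 0 + b.0) ⊢ -a-> s1
  s1 = b.b.(0 + 0 + b.0) ⊢ -b-> s2
  s2 = b.(0 + 0 + b.0) ⊢ -b-> s3
  s3 = 0 + 0 + b.0 ⊢ -b-> s4
  s4 = 0 ⊢ deadlocked
Reachable graph of Q (4 states):
  t0 = a.b.b.(0 + 0 + 0) ⊢ -a-> t1
  t1 = b.b.(0 + 0 + 0) ⊢ -b-> t2
  t2 = b.(0 + 0 + 0) ⊢ -b-> t3
  t3 = 0 + 0 + 0 ⊢ deadlocked
Run σ = ⟨abbb⟩ on P: start {s0}
  after a @ step 1: {s1}
  after b @ step 2: {s2}
  after b @ step 3: {s3}
  after b @ step 4: {s4}
  ✓ P
Run σ = ⟨abbb⟩ on Q: start {t0}
  after a @ step 1: {t1}
  after b @ step 2: {t2}
  after b @ step 3: {t3}
  after b @ step 4: ∅  — Q cannot continue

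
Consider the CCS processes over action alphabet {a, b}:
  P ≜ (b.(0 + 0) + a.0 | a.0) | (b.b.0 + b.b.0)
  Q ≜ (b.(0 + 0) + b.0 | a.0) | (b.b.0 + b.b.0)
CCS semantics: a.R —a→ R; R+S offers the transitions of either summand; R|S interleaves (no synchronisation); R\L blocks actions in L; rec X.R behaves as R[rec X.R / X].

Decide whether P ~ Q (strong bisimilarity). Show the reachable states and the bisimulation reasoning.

NO

P's transition system — 15 states:
  s0 = (b.(0 + 0) + a.0 | a.0) | (b.b.0 + b.b.0) ⊢ ··a··> s1, ··a··> s2, ··b··> s3, ··b··> s4
  s1 = 0 | a.0 | (b.b.0 + b.b.0) ⊢ ··a··> s5, ··b··> s6
  s2 = a.0 | 0 | (b.b.0 + b.b.0) ⊢ ··a··> s5, ··b··> s7
  s3 = (0 + 0) | (b.b.0 + b.b.0) ⊢ ··b··> s8
  s4 = (b.(0 + 0) + a.0 | a.0) | b.0 ⊢ ··a··> s6, ··a··> s7, ··b··> s8, ··b··> s9
  s5 = 0 | 0 | (b.b.0 + b.b.0) ⊢ ··b··> s10
  s6 = 0 | a.0 | b.0 ⊢ ··a··> s10, ··b··> s11
  s7 = a.0 | 0 | b.0 ⊢ ··a··> s10, ··b··> s12
  s8 = (0 + 0) | b.0 ⊢ ··b··> s13
  s9 = (b.(0 + 0) + a.0 | a.0) | 0 ⊢ ··a··> s11, ··a··> s12, ··b··> s13
  s10 = 0 | 0 | b.0 ⊢ ··b··> s14
  s11 = 0 | a.0 | 0 ⊢ ··a··> s14
  s12 = a.0 | 0 | 0 ⊢ ··a··> s14
  s13 = (0 + 0) | 0 ⊢ deadlocked
  s14 = 0 | 0 | 0 ⊢ deadlocked
Q's transition system — 15 states:
  t0 = (b.(0 + 0) + b.0 | a.0) | (b.b.0 + b.b.0) ⊢ ··a··> t1, ··b··> t2, ··b··> t3, ··b··> t4
  t1 = b.0 | 0 | (b.b.0 + b.b.0) ⊢ ··b··> t5, ··b··> t6
  t2 = (0 + 0) | (b.b.0 + b.b.0) ⊢ ··b··> t7
  t3 = (b.(0 + 0) + b.0 | a.0) | b.0 ⊢ ··a··> t6, ··b··> t7, ··b··> t8, ··b··> t9
  t4 = 0 | a.0 | (b.b.0 + b.b.0) ⊢ ··a··> t5, ··b··> t9
  t5 = 0 | 0 | (b.b.0 + b.b.0) ⊢ ··b··> t10
  t6 = b.0 | 0 | b.0 ⊢ ··b··> t10, ··b··> t11
  t7 = (0 + 0) | b.0 ⊢ ··b··> t12
  t8 = (b.(0 + 0) + b.0 | a.0) | 0 ⊢ ··a··> t11, ··b··> t12, ··b··> t13
  t9 = 0 | a.0 | b.0 ⊢ ··a··> t10, ··b··> t13
  t10 = 0 | 0 | b.0 ⊢ ··b··> t14
  t11 = b.0 | 0 | 0 ⊢ ··b··> t14
  t12 = (0 + 0) | 0 ⊢ deadlocked
  t13 = 0 | a.0 | 0 ⊢ ··a··> t14
  t14 = 0 | 0 | 0 ⊢ deadlocked
Partition-refinement fixed point:
  B0 = {s0}
  B1 = {s4}
  B2 = {s6, s7, t9}
  B3 = {s10, s8, t10, t11, t7}
  B4 = {s13, s14, t12, t14}
  B5 = {s11, s12, t13}
  B6 = {s9}
  B7 = {s1, s2, t4}
  B8 = {s3, s5, t2, t5, t6}
  B9 = {t0}
  B10 = {t3}
  B11 = {t8}
  B12 = {t1}
s0 ∈ B0, t0 ∈ B9 → different blocks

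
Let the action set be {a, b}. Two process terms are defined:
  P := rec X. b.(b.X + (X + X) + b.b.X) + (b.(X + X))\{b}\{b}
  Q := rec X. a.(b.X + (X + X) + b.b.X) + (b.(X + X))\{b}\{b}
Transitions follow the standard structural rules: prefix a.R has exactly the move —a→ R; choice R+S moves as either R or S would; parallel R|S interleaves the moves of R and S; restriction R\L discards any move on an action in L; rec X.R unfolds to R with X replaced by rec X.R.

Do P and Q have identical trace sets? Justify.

LTS(P): 3 reachable states
  p0 = rec X. b.(b.X + (X + X) + b.b.X) + (b.(X + X))\{b}\{b} :: —b→ p1
  p1 = b.(rec X. b.(b.X + (X + X) + b.b.X) + (b.(X + X))\{b}\{b}) + ((rec X. b.(b.X + (X + X) + b.b.X) + (b.(X + X))\{b}\{b}) + (rec X. b.(b.X + (X + X) + b.b.X) + (b.(X + X))\{b}\{b})) + b.b.(rec X. b.(b.X + (X + X) + b.b.X) + (b.(X + X))\{b}\{b}) :: —b→ p0, —b→ p1, —b→ p2
  p2 = b.(rec X. b.(b.X + (X + X) + b.b.X) + (b.(X + X))\{b}\{b}) :: —b→ p0
LTS(Q): 3 reachable states
  q0 = rec X. a.(b.X + (X + X) + b.b.X) + (b.(X + X))\{b}\{b} :: —a→ q1
  q1 = b.(rec X. a.(b.X + (X + X) + b.b.X) + (b.(X + X))\{b}\{b}) + ((rec X. a.(b.X + (X + X) + b.b.X) + (b.(X + X))\{b}\{b}) + (rec X. a.(b.X + (X + X) + b.b.X) + (b.(X + X))\{b}\{b})) + b.b.(rec X. a.(b.X + (X + X) + b.b.X) + (b.(X + X))\{b}\{b}) :: —a→ q1, —b→ q0, —b→ q2
  q2 = b.(rec X. a.(b.X + (X + X) + b.b.X) + (b.(X + X))\{b}\{b}) :: —b→ q0
Trace ⟨b⟩ through P, begin at {p0}:
  after b @ step 1: {p1}
  P completes σ.
Trace ⟨b⟩ through Q, begin at {q0}:
  after b @ step 1: ∅  — Q cannot continue

NO — witness ⟨b⟩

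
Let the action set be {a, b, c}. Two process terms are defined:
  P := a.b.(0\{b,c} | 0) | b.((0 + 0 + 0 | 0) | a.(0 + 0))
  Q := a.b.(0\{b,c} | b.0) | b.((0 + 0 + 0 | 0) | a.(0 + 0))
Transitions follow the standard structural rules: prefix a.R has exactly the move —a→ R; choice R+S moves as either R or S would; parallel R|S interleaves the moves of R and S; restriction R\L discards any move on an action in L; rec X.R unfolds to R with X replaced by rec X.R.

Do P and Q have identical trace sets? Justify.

trace-distinct — witness ⟨abbb⟩

LTS(P): 9 reachable states
  p0 = a.b.(0\{b,c} | 0) | b.((0 + 0 + 0 | 0) | a.(0 + 0)) :: --a--▸ p1, --b--▸ p2
  p1 = b.(0\{b,c} | 0) | b.((0 + 0 + 0 | 0) | a.(0 + 0)) :: --b--▸ p3, --b--▸ p4
  p2 = a.b.(0\{b,c} | 0) | ((0 + 0 + 0 | 0) | a.(0 + 0)) :: --a--▸ p4, --a--▸ p5
  p3 = 0\{b,c} | 0 | b.((0 + 0 + 0 | 0) | a.(0 + 0)) :: --b--▸ p6
  p4 = b.(0\{b,c} | 0) | ((0 + 0 + 0 | 0) | a.(0 + 0)) :: --a--▸ p7, --b--▸ p6
  p5 = a.b.(0\{b,c} | 0) | ((0 + 0 + 0 | 0) | (0 + 0)) :: --a--▸ p7
  p6 = 0\{b,c} | 0 | ((0 + 0 + 0 | 0) | a.(0 + 0)) :: --a--▸ p8
  p7 = b.(0\{b,c} | 0) | ((0 + 0 + 0 | 0) | (0 + 0)) :: --b--▸ p8
  p8 = 0\{b,c} | 0 | ((0 + 0 + 0 | 0) | (0 + 0)) :: ∅
LTS(Q): 12 reachable states
  q0 = a.b.(0\{b,c} | b.0) | b.((0 + 0 + 0 | 0) | a.(0 + 0)) :: --a--▸ q1, --b--▸ q2
  q1 = b.(0\{b,c} | b.0) | b.((0 + 0 + 0 | 0) | a.(0 + 0)) :: --b--▸ q3, --b--▸ q4
  q2 = a.b.(0\{b,c} | b.0) | ((0 + 0 + 0 | 0) | a.(0 + 0)) :: --a--▸ q4, --a--▸ q5
  q3 = 0\{b,c} | b.0 | b.((0 + 0 + 0 | 0) | a.(0 + 0)) :: --b--▸ q6, --b--▸ q7
  q4 = b.(0\{b,c} | b.0) | ((0 + 0 + 0 | 0) | a.(0 + 0)) :: --a--▸ q8, --b--▸ q7
  q5 = a.b.(0\{b,c} | b.0) | ((0 + 0 + 0 | 0) | (0 + 0)) :: --a--▸ q8
  q6 = 0\{b,c} | 0 | b.((0 + 0 + 0 | 0) | a.(0 + 0)) :: --b--▸ q9
  q7 = 0\{b,c} | b.0 | ((0 + 0 + 0 | 0) | a.(0 + 0)) :: --a--▸ q10, --b--▸ q9
  q8 = b.(0\{b,c} | b.0) | ((0 + 0 + 0 | 0) | (0 + 0)) :: --b--▸ q10
  q9 = 0\{b,c} | 0 | ((0 + 0 + 0 | 0) | a.(0 + 0)) :: --a--▸ q11
  q10 = 0\{b,c} | b.0 | ((0 + 0 + 0 | 0) | (0 + 0)) :: --b--▸ q11
  q11 = 0\{b,c} | 0 | ((0 + 0 + 0 | 0) | (0 + 0)) :: ∅
Executing abbb from Q (initial set {q0}):
  [1] a ⇒ {q1}
  [2] b ⇒ {q3, q4}
  [3] b ⇒ {q6, q7}
  [4] b ⇒ {q9}
  — Q admits the full trace.
Executing abbb from P (initial set {p0}):
  [1] a ⇒ {p1}
  [2] b ⇒ {p3, p4}
  [3] b ⇒ {p6}
  [4] b ⇒ ∅ (P stuck)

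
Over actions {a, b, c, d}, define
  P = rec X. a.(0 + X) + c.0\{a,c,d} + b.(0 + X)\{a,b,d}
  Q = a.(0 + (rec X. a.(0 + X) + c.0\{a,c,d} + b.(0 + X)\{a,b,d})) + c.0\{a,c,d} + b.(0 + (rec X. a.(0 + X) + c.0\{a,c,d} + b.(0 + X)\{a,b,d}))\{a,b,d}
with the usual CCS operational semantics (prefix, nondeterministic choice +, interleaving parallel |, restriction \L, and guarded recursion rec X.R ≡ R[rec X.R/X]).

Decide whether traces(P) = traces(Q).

trace-equivalent

LTS(P): 5 reachable states
  s0 = rec X. a.(0 + X) + c.0\{a,c,d} + b.(0 + X)\{a,b,d} | -a-> s1, -b-> s2, -c-> s3
  s1 = 0 + (rec X. a.(0 + X) + c.0\{a,c,d} + b.(0 + X)\{a,b,d}) | -a-> s1, -b-> s2, -c-> s3
  s2 = (0 + (rec X. a.(0 + X) + c.0\{a,c,d} + b.(0 + X)\{a,b,d}))\{a,b,d} | -c-> s4
  s3 = 0\{a,c,d} | ·
  s4 = 0\{a,c,d}\{a,b,d} | ·
LTS(Q): 5 reachable states
  t0 = a.(0 + (rec X. a.(0 + X) + c.0\{a,c,d} + b.(0 + X)\{a,b,d})) + c.0\{a,c,d} + b.(0 + (rec X. a.(0 + X) + c.0\{a,c,d} + b.(0 + X)\{a,b,d}))\{a,b,d} | -a-> t1, -b-> t2, -c-> t3
  t1 = 0 + (rec X. a.(0 + X) + c.0\{a,c,d} + b.(0 + X)\{a,b,d}) | -a-> t1, -b-> t2, -c-> t3
  t2 = (0 + (rec X. a.(0 + X) + c.0\{a,c,d} + b.(0 + X)\{a,b,d}))\{a,b,d} | -c-> t4
  t3 = 0\{a,c,d} | ·
  t4 = 0\{a,c,d}\{a,b,d} | ·
Coarsest stable partition (strong bisimilarity classes):
  B0 = {s0, s1, t0, t1}
  B1 = {s3, s4, t3, t4}
  B2 = {s2, t2}
s0 ∈ B0, t0 ∈ B0 → same block
Bisimilar ⇒ trace-equivalent.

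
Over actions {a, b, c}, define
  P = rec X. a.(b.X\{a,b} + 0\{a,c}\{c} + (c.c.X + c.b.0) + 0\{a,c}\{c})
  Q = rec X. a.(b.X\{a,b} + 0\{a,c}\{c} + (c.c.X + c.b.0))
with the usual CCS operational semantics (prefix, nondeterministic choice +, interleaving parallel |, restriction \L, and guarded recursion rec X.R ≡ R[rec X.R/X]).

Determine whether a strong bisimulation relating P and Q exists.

P ~ Q

Reachable graph of P (6 states):
  u0 = rec X. a.(b.X\{a,b} + 0\{a,c}\{c} + (c.c.X + c.b.0) + 0\{a,c}\{c}) → ··a··> u1
  u1 = b.(rec X. a.(b.X\{a,b} + 0\{a,c}\{c} + (c.c.X + c.b.0) + 0\{a,c}\{c}))\{a,b} + 0\{a,c}\{c} + (c.c.(rec X. a.(b.X\{a,b} + 0\{a,c}\{c} + (c.c.X + c.b.0) + 0\{a,c}\{c})) + c.b.0) + 0\{a,c}\{c} → ··b··> u2, ··c··> u3, ··c··> u4
  u2 = (rec X. a.(b.X\{a,b} + 0\{a,c}\{c} + (c.c.X + c.b.0) + 0\{a,c}\{c}))\{a,b} → stopped
  u3 = b.0 → ··b··> u5
  u4 = c.(rec X. a.(b.X\{a,b} + 0\{a,c}\{c} + (c.c.X + c.b.0) + 0\{a,c}\{c})) → ··c··> u0
  u5 = 0 → stopped
Reachable graph of Q (6 states):
  v0 = rec X. a.(b.X\{a,b} + 0\{a,c}\{c} + (c.c.X + c.b.0)) → ··a··> v1
  v1 = b.(rec X. a.(b.X\{a,b} + 0\{a,c}\{c} + (c.c.X + c.b.0)))\{a,b} + 0\{a,c}\{c} + (c.c.(rec X. a.(b.X\{a,b} + 0\{a,c}\{c} + (c.c.X + c.b.0))) + c.b.0) → ··b··> v2, ··c··> v3, ··c··> v4
  v2 = (rec X. a.(b.X\{a,b} + 0\{a,c}\{c} + (c.c.X + c.b.0)))\{a,b} → stopped
  v3 = b.0 → ··b··> v5
  v4 = c.(rec X. a.(b.X\{a,b} + 0\{a,c}\{c} + (c.c.X + c.b.0))) → ··c··> v0
  v5 = 0 → stopped
Coarsest stable partition (strong bisimilarity classes):
  B0 = {u0, v0}
  B1 = {u1, v1}
  B2 = {u2, u5, v2, v5}
  B3 = {u4, v4}
  B4 = {u3, v3}
u0 ∈ B0, v0 ∈ B0 → same block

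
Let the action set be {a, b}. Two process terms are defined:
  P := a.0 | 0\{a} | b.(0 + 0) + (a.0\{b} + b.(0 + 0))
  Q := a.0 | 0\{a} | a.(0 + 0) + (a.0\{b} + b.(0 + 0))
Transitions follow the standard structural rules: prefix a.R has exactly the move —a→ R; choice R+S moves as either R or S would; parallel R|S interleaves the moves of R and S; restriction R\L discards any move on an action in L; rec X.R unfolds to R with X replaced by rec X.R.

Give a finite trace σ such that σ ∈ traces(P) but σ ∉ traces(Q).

Reachable graph of P (6 states):
  u0 = a.0 | 0\{a} | b.(0 + 0) + (a.0\{b} + b.(0 + 0)) ⊢ ··a··> u1, ··a··> u2, ··b··> u3, ··b··> u4
  u1 = 0 | 0\{a} | b.(0 + 0) ⊢ ··b··> u5
  u2 = 0\{b} ⊢ ·
  u3 = 0 + 0 ⊢ ·
  u4 = a.0 | 0\{a} | (0 + 0) ⊢ ··a··> u5
  u5 = 0 | 0\{a} | (0 + 0) ⊢ ·
Reachable graph of Q (6 states):
  v0 = a.0 | 0\{a} | a.(0 + 0) + (a.0\{b} + b.(0 + 0)) ⊢ ··a··> v1, ··a··> v2, ··a··> v3, ··b··> v4
  v1 = 0 | 0\{a} | a.(0 + 0) ⊢ ··a··> v5
  v2 = 0\{b} ⊢ ·
  v3 = a.0 | 0\{a} | (0 + 0) ⊢ ··a··> v5
  v4 = 0 + 0 ⊢ ·
  v5 = 0 | 0\{a} | (0 + 0) ⊢ ·
Trace ⟨ab⟩ through P, begin at {u0}:
  after a @ step 1: {u1, u2}
  after b @ step 2: {u5}
  P completes σ.
Trace ⟨ab⟩ through Q, begin at {v0}:
  after a @ step 1: {v1, v2, v3}
  after b @ step 2: ∅  — Q cannot continue

ab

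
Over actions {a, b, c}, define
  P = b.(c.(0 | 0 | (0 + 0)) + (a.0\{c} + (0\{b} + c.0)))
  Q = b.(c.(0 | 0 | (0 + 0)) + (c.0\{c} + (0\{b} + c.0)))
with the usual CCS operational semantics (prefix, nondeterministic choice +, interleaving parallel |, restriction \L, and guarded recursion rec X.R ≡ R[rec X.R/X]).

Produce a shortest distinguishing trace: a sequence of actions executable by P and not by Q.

P's transition system — 5 states:
  s0 = b.(c.(0 | 0 | (0 + 0)) + (a.0\{c} + (0\{b} + c.0))) ⊢ --b--▸ s1
  s1 = c.(0 | 0 | (0 + 0)) + (a.0\{c} + (0\{b} + c.0)) ⊢ --a--▸ s2, --c--▸ s3, --c--▸ s4
  s2 = 0\{c} ⊢ stopped
  s3 = 0 ⊢ stopped
  s4 = 0 | 0 | (0 + 0) ⊢ stopped
Q's transition system — 5 states:
  t0 = b.(c.(0 | 0 | (0 + 0)) + (c.0\{c} + (0\{b} + c.0))) ⊢ --b--▸ t1
  t1 = c.(0 | 0 | (0 + 0)) + (c.0\{c} + (0\{b} + c.0)) ⊢ --c--▸ t2, --c--▸ t3, --c--▸ t4
  t2 = 0 ⊢ stopped
  t3 = 0 | 0 | (0 + 0) ⊢ stopped
  t4 = 0\{c} ⊢ stopped
Run σ = ⟨ba⟩ on P: start {s0}
  after b @ step 1: {s1}
  after a @ step 2: {s2}
  — P admits the full trace.
Run σ = ⟨ba⟩ on Q: start {t0}
  after b @ step 1: {t1}
  after a @ step 2: ∅ (Q stuck)

ba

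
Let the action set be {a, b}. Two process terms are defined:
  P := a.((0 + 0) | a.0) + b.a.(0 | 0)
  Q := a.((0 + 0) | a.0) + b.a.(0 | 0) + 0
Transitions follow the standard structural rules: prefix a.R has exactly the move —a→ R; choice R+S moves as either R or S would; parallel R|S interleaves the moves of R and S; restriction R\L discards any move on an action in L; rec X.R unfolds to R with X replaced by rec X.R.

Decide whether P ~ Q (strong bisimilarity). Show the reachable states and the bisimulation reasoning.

YES

LTS(P): 5 reachable states
  s0 = a.((0 + 0) | a.0) + b.a.(0 | 0) has moves —a→ s1, —b→ s2
  s1 = (0 + 0) | a.0 has moves —a→ s3
  s2 = a.(0 | 0) has moves —a→ s4
  s3 = (0 + 0) | 0 has moves stopped
  s4 = 0 | 0 has moves stopped
LTS(Q): 5 reachable states
  t0 = a.((0 + 0) | a.0) + b.a.(0 | 0) + 0 has moves —a→ t1, —b→ t2
  t1 = (0 + 0) | a.0 has moves —a→ t3
  t2 = a.(0 | 0) has moves —a→ t4
  t3 = (0 + 0) | 0 has moves stopped
  t4 = 0 | 0 has moves stopped
Bisimilarity quotient blocks:
  B0 = {s0, t0}
  B1 = {s1, s2, t1, t2}
  B2 = {s3, s4, t3, t4}
s0 ∈ B0, t0 ∈ B0 → same block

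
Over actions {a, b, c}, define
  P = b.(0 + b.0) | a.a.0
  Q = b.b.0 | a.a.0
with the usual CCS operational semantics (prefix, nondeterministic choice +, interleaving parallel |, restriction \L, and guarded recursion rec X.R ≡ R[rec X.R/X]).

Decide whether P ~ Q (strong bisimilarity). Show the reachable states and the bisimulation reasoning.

P's transition system — 9 states:
  m0 = b.(0 + b.0) | a.a.0 has moves -a-> m1, -b-> m2
  m1 = b.(0 + b.0) | a.0 has moves -a-> m3, -b-> m4
  m2 = (0 + b.0) | a.a.0 has moves -a-> m4, -b-> m5
  m3 = b.(0 + b.0) | 0 has moves -b-> m6
  m4 = (0 + b.0) | a.0 has moves -a-> m6, -b-> m7
  m5 = 0 | a.a.0 has moves -a-> m7
  m6 = (0 + b.0) | 0 has moves -b-> m8
  m7 = 0 | a.0 has moves -a-> m8
  m8 = 0 | 0 has moves ·
Q's transition system — 9 states:
  n0 = b.b.0 | a.a.0 has moves -a-> n1, -b-> n2
  n1 = b.b.0 | a.0 has moves -a-> n3, -b-> n4
  n2 = b.0 | a.a.0 has moves -a-> n4, -b-> n5
  n3 = b.b.0 | 0 has moves -b-> n6
  n4 = b.0 | a.0 has moves -a-> n6, -b-> n7
  n5 = 0 | a.a.0 has moves -a-> n7
  n6 = b.0 | 0 has moves -b-> n8
  n7 = 0 | a.0 has moves -a-> n8
  n8 = 0 | 0 has moves ·
Bisimilarity quotient blocks:
  B0 = {m0, n0}
  B1 = {m1, n1}
  B2 = {m4, n4}
  B3 = {m7, n7}
  B4 = {m8, n8}
  B5 = {m6, n6}
  B6 = {m3, n3}
  B7 = {m2, n2}
  B8 = {m5, n5}
m0 ∈ B0, n0 ∈ B0 → same block

P ~ Q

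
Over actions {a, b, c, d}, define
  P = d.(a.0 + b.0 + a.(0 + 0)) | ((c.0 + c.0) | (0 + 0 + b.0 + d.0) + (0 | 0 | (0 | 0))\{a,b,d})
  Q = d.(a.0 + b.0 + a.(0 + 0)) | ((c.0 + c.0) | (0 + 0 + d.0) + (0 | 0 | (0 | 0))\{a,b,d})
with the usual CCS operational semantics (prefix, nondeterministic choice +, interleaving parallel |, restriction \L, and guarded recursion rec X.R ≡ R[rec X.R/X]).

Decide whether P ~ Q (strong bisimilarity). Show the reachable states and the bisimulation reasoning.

P's transition system — 16 states:
  p0 = d.(a.0 + b.0 + a.(0 + 0)) | ((c.0 + c.0) | (0 + 0 + b.0 + d.0) + (0 | 0 | (0 | 0))\{a,b,d}) ⊢ —b→ p1, —c→ p2, —d→ p1, —d→ p3
  p1 = d.(a.0 + b.0 + a.(0 + 0)) | ((c.0 + c.0) | 0) ⊢ —c→ p4, —d→ p5
  p2 = d.(a.0 + b.0 + a.(0 + 0)) | (0 | (0 + 0 + b.0 + d.0)) ⊢ —b→ p4, —d→ p4, —d→ p6
  p3 = (a.0 + b.0 + a.(0 + 0)) | ((c.0 + c.0) | (0 + 0 + b.0 + d.0) + (0 | 0 | (0 | 0))\{a,b,d}) ⊢ —a→ p7, —a→ p8, —b→ p5, —b→ p8, —c→ p6, —d→ p5
  p4 = d.(a.0 + b.0 + a.(0 + 0)) | (0 | 0) ⊢ —d→ p9
  p5 = (a.0 + b.0 + a.(0 + 0)) | ((c.0 + c.0) | 0) ⊢ —a→ p10, —a→ p11, —b→ p11, —c→ p9
  p6 = (a.0 + b.0 + a.(0 + 0)) | (0 | (0 + 0 + b.0 + d.0)) ⊢ —a→ p12, —a→ p13, —b→ p13, —b→ p9, —d→ p9
  p7 = (0 + 0) | ((c.0 + c.0) | (0 + 0 + b.0 + d.0) + (0 | 0 | (0 | 0))\{a,b,d}) ⊢ —b→ p10, —c→ p12, —d→ p10
  p8 = 0 | ((c.0 + c.0) | (0 + 0 + b.0 + d.0) + (0 | 0 | (0 | 0))\{a,b,d}) ⊢ —b→ p11, —c→ p13, —d→ p11
  p9 = (a.0 + b.0 + a.(0 + 0)) | (0 | 0) ⊢ —a→ p14, —a→ p15, —b→ p15
  p10 = (0 + 0) | ((c.0 + c.0) | 0) ⊢ —c→ p14
  p11 = 0 | ((c.0 + c.0) | 0) ⊢ —c→ p15
  p12 = (0 + 0) | (0 | (0 + 0 + b.0 + d.0)) ⊢ —b→ p14, —d→ p14
  p13 = 0 | (0 | (0 + 0 + b.0 + d.0)) ⊢ —b→ p15, —d→ p15
  p14 = (0 + 0) | (0 | 0) ⊢ (no moves)
  p15 = 0 | (0 | 0) ⊢ (no moves)
Q's transition system — 16 states:
  q0 = d.(a.0 + b.0 + a.(0 + 0)) | ((c.0 + c.0) | (0 + 0 + d.0) + (0 | 0 | (0 | 0))\{a,b,d}) ⊢ —c→ q1, —d→ q2, —d→ q3
  q1 = d.(a.0 + b.0 + a.(0 + 0)) | (0 | (0 + 0 + d.0)) ⊢ —d→ q4, —d→ q5
  q2 = (a.0 + b.0 + a.(0 + 0)) | ((c.0 + c.0) | (0 + 0 + d.0) + (0 | 0 | (0 | 0))\{a,b,d}) ⊢ —a→ q6, —a→ q7, —b→ q7, —c→ q4, —d→ q8
  q3 = d.(a.0 + b.0 + a.(0 + 0)) | ((c.0 + c.0) | 0) ⊢ —c→ q5, —d→ q8
  q4 = (a.0 + b.0 + a.(0 + 0)) | (0 | (0 + 0 + d.0)) ⊢ —a→ q10, —a→ q9, —b→ q10, —d→ q11
  q5 = d.(a.0 + b.0 + a.(0 + 0)) | (0 | 0) ⊢ —d→ q11
  q6 = (0 + 0) | ((c.0 + c.0) | (0 + 0 + d.0) + (0 | 0 | (0 | 0))\{a,b,d}) ⊢ —c→ q9, —d→ q12
  q7 = 0 | ((c.0 + c.0) | (0 + 0 + d.0) + (0 | 0 | (0 | 0))\{a,b,d}) ⊢ —c→ q10, —d→ q13
  q8 = (a.0 + b.0 + a.(0 + 0)) | ((c.0 + c.0) | 0) ⊢ —a→ q12, —a→ q13, —b→ q13, —c→ q11
  q9 = (0 + 0) | (0 | (0 + 0 + d.0)) ⊢ —d→ q14
  q10 = 0 | (0 | (0 + 0 + d.0)) ⊢ —d→ q15
  q11 = (a.0 + b.0 + a.(0 + 0)) | (0 | 0) ⊢ —a→ q14, —a→ q15, —b→ q15
  q12 = (0 + 0) | ((c.0 + c.0) | 0) ⊢ —c→ q14
  q13 = 0 | ((c.0 + c.0) | 0) ⊢ —c→ q15
  q14 = (0 + 0) | (0 | 0) ⊢ (no moves)
  q15 = 0 | (0 | 0) ⊢ (no moves)
Coarsest stable partition (strong bisimilarity classes):
  B0 = {p0}
  B1 = {p1, q3}
  B2 = {p5, q8}
  B3 = {p10, p11, q12, q13}
  B4 = {p14, p15, q14, q15}
  B5 = {p9, q11}
  B6 = {p4, q5}
  B7 = {p3}
  B8 = {p6}
  B9 = {p12, p13}
  B10 = {p7, p8}
  B11 = {p2}
  B12 = {q0}
  B13 = {q2}
  B14 = {q6, q7}
  B15 = {q10, q9}
  B16 = {q4}
  B17 = {q1}
p0 ∈ B0, q0 ∈ B12 → different blocks

NO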